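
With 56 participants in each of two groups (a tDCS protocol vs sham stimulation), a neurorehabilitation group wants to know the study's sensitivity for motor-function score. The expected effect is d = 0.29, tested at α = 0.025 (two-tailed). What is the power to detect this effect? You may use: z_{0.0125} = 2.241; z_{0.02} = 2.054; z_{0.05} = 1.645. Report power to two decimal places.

For two equal groups, power = Φ(d·√(n/2) − z_{α/2}).
d·√(n/2) = 0.29 × √(56/2) = 0.29 × 5.292 = 1.535.
z_β = 1.535 − 2.241 = -0.706.
Power = Φ(-0.706) = 0.240.

power ≈ 0.24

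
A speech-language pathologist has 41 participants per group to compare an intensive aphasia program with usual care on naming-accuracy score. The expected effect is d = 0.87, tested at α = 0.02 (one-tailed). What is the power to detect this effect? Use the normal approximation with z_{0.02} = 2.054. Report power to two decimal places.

For two equal groups, power = Φ(d·√(n/2) − z_{α}).
d·√(n/2) = 0.87 × √(41/2) = 0.87 × 4.528 = 3.939.
z_β = 3.939 − 2.054 = 1.885.
Power = Φ(1.885) = 0.970.

power ≈ 0.97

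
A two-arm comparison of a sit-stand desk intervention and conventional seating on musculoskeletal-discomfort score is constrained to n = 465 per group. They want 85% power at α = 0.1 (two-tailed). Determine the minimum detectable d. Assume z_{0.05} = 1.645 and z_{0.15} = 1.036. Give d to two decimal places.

d_min ≈ 0.18

For two independent groups of n = 465 each: d_min = (z_{α/2} + z_β)·√(2/n).
z-sum = 1.645 + 1.036 = 2.681.
d_min = 2.681 × √(2/465) = 2.681 × 0.0656 = 0.176.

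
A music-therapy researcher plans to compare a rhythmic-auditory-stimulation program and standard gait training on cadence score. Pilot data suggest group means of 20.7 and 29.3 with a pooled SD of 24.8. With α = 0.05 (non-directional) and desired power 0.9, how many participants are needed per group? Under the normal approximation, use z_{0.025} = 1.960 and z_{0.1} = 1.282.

n = 175 per group

Cohen's d = |M₁ − M₂| / SD_pooled = |20.7 − 29.3| / 24.8 = 8.6 / 24.8 = 0.347.
For two independent groups with equal n: n = 2·((z_{α/2} + z_β) / d)².
z_{α/2} + z_β = 1.960 + 1.282 = 3.242.
n = 2 × (3.242 / 0.347)² = 2 × 9.343² = 2 × 87.29 = 174.6.
Round up to the next whole participant.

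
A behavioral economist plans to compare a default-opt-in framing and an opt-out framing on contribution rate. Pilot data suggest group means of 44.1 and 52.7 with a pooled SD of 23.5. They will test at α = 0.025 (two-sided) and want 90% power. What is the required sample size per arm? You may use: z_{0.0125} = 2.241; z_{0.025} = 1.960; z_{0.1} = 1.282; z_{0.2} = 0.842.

Cohen's d = |M₁ − M₂| / SD_pooled = |44.1 − 52.7| / 23.5 = 8.6 / 23.5 = 0.366.
For two independent groups with equal n: n = 2·((z_{α/2} + z_β) / d)².
z_{α/2} + z_β = 2.241 + 1.282 = 3.523.
n = 2 × (3.523 / 0.366)² = 2 × 9.626² = 2 × 92.65 = 185.3.
Round up to the next whole participant.

n = 186 per group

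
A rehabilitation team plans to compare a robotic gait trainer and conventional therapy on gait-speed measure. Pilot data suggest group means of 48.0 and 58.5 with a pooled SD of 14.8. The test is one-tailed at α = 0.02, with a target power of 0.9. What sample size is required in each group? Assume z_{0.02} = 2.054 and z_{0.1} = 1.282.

n = 45 per group

Cohen's d = |M₁ − M₂| / SD_pooled = |48.0 − 58.5| / 14.8 = 10.5 / 14.8 = 0.709.
For two independent groups with equal n: n = 2·((z_{α} + z_β) / d)².
z_{α} + z_β = 2.054 + 1.282 = 3.336.
n = 2 × (3.336 / 0.709)² = 2 × 4.705² = 2 × 22.14 = 44.3.
Round up to the next whole participant.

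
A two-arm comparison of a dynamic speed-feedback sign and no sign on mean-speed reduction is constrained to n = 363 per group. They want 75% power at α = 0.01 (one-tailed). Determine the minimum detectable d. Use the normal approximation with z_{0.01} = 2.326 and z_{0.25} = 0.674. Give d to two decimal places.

For two independent groups of n = 363 each: d_min = (z_{α} + z_β)·√(2/n).
z-sum = 2.326 + 0.674 = 3.000.
d_min = 3.000 × √(2/363) = 3.000 × 0.0742 = 0.223.

d_min ≈ 0.22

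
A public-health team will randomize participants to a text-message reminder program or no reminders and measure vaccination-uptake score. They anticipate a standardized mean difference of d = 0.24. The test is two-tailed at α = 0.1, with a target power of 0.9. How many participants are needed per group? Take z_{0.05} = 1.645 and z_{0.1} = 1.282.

For two independent groups with equal n: n = 2·((z_{α/2} + z_β) / d)².
z_{α/2} + z_β = 1.645 + 1.282 = 2.927.
n = 2 × (2.927 / 0.24)² = 2 × 12.196² = 2 × 148.74 = 297.5.
Round up to the next whole participant.

n = 298 per group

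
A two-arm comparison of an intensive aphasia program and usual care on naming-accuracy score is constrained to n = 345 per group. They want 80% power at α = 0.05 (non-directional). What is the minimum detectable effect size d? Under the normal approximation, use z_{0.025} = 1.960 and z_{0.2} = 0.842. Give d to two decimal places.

For two independent groups of n = 345 each: d_min = (z_{α/2} + z_β)·√(2/n).
z-sum = 1.960 + 0.842 = 2.802.
d_min = 2.802 × √(2/345) = 2.802 × 0.0761 = 0.213.

d_min ≈ 0.21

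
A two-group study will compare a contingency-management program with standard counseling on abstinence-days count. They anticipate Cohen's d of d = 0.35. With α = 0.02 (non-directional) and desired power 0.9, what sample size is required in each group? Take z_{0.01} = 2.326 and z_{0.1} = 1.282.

For two independent groups with equal n: n = 2·((z_{α/2} + z_β) / d)².
z_{α/2} + z_β = 2.326 + 1.282 = 3.608.
n = 2 × (3.608 / 0.35)² = 2 × 10.309² = 2 × 106.27 = 212.5.
Round up to the next whole participant.

n = 213 per group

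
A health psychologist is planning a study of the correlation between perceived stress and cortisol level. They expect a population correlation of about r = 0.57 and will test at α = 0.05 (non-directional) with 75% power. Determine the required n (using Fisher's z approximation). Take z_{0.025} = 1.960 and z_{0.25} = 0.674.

Fisher's z: C = ½·ln((1+r)/(1−r)) = ½·ln(3.6512) = 0.6475.
n = ((z_{α/2} + z_β)/C)² + 3.
(1.960 + 0.674) / 0.6475 = 2.634 / 0.6475 = 4.068.
n = 4.068² + 3 = 16.55 + 3 = 19.5.
Round up.

n = 20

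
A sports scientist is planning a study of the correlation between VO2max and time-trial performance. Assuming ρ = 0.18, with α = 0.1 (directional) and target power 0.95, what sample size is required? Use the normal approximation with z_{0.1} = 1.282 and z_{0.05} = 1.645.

Fisher's z: C = ½·ln((1+r)/(1−r)) = ½·ln(1.4390) = 0.1820.
n = ((z_{α} + z_β)/C)² + 3.
(1.282 + 1.645) / 0.1820 = 2.927 / 0.1820 = 16.082.
n = 16.082² + 3 = 258.64 + 3 = 261.6.
Round up.

n = 262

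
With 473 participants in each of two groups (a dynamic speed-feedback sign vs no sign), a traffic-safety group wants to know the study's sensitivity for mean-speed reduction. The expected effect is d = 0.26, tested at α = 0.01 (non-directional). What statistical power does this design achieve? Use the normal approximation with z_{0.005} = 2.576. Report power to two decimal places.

power ≈ 0.92

For two equal groups, power = Φ(d·√(n/2) − z_{α/2}).
d·√(n/2) = 0.26 × √(473/2) = 0.26 × 15.379 = 3.998.
z_β = 3.998 − 2.576 = 1.422.
Power = Φ(1.422) = 0.923.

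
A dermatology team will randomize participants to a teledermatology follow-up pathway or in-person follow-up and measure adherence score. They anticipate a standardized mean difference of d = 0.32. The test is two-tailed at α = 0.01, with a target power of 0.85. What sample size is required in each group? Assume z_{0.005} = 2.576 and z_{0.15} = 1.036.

For two independent groups with equal n: n = 2·((z_{α/2} + z_β) / d)².
z_{α/2} + z_β = 2.576 + 1.036 = 3.612.
n = 2 × (3.612 / 0.32)² = 2 × 11.287² = 2 × 127.41 = 254.8.
Round up to the next whole participant.

n = 255 per group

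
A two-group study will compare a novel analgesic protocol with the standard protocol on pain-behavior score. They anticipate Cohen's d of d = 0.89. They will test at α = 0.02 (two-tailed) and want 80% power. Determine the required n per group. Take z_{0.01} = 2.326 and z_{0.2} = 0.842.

For two independent groups with equal n: n = 2·((z_{α/2} + z_β) / d)².
z_{α/2} + z_β = 2.326 + 0.842 = 3.168.
n = 2 × (3.168 / 0.89)² = 2 × 3.560² = 2 × 12.67 = 25.3.
Round up to the next whole participant.

n = 26 per group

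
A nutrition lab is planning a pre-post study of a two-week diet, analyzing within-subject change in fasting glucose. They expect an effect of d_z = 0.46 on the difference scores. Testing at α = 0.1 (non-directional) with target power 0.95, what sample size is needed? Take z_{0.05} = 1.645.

For a paired (one-sample on differences) test: n = ((z_{α/2} + z_β) / d)².
z_{α/2} + z_β = 1.645 + 1.645 = 3.290.
n = (3.290 / 0.46)² = 7.152² = 51.15.
Round up.

n = 52 pairs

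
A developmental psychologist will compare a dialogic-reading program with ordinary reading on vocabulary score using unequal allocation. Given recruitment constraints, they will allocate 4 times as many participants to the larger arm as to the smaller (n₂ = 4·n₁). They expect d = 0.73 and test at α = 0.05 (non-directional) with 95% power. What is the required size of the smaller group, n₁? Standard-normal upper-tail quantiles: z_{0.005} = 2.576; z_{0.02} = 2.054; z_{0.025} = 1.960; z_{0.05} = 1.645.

With allocation ratio k = n₂/n₁ = 4, Var(x̄₁−x̄₂) = σ²(1/n₁ + 1/(k·n₁)) = σ²·(k+1)/(k·n₁).
So n₁ = (1 + 1/k)·((z_{α/2} + z_β)/d)² = 1.250 × (3.605/0.73)².
n₁ = 1.250 × 24.39 = 30.5.
Round up: n₁ = 31, giving n₂ = 4 × 31 = 124.

n₁ = 31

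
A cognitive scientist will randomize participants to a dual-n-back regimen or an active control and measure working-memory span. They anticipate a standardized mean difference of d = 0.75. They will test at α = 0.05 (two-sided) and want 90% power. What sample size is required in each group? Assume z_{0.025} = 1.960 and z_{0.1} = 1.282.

For two independent groups with equal n: n = 2·((z_{α/2} + z_β) / d)².
z_{α/2} + z_β = 1.960 + 1.282 = 3.242.
n = 2 × (3.242 / 0.75)² = 2 × 4.323² = 2 × 18.69 = 37.4.
Round up to the next whole participant.

n = 38 per group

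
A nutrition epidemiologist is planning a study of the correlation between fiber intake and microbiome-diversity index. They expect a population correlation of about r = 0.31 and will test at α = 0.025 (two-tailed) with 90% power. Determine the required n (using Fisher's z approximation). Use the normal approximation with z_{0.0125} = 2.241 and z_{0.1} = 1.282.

n = 124

Fisher's z: C = ½·ln((1+r)/(1−r)) = ½·ln(1.8986) = 0.3205.
n = ((z_{α/2} + z_β)/C)² + 3.
(2.241 + 1.282) / 0.3205 = 3.523 / 0.3205 = 10.992.
n = 10.992² + 3 = 120.83 + 3 = 123.8.
Round up.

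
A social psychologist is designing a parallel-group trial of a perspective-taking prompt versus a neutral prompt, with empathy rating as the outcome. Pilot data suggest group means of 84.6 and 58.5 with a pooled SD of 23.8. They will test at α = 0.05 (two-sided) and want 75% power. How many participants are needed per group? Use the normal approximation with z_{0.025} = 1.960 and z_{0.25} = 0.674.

Cohen's d = |M₁ − M₂| / SD_pooled = |84.6 − 58.5| / 23.8 = 26.1 / 23.8 = 1.097.
For two independent groups with equal n: n = 2·((z_{α/2} + z_β) / d)².
z_{α/2} + z_β = 1.960 + 0.674 = 2.634.
n = 2 × (2.634 / 1.097)² = 2 × 2.401² = 2 × 5.77 = 11.5.
Round up to the next whole participant.

n = 12 per group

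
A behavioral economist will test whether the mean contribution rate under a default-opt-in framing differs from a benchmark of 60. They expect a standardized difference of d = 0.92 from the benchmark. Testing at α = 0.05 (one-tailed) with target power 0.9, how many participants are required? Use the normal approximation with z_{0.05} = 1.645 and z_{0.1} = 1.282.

For a one-sample test: n = ((z_{α} + z_β) / d)².
z_{α} + z_β = 1.645 + 1.282 = 2.927.
n = (2.927 / 0.92)² = 3.182² = 10.12.
Round up.

n = 11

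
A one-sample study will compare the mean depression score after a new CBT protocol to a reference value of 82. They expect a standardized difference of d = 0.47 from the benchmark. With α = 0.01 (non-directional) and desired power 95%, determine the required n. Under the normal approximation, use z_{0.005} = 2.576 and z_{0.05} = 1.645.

For a one-sample test: n = ((z_{α/2} + z_β) / d)².
z_{α/2} + z_β = 2.576 + 1.645 = 4.221.
n = (4.221 / 0.47)² = 8.981² = 80.66.
Round up.

n = 81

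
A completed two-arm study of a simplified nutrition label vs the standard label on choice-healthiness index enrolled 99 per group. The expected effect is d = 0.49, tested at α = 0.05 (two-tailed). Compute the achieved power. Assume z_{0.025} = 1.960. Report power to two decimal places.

power ≈ 0.93

For two equal groups, power = Φ(d·√(n/2) − z_{α/2}).
d·√(n/2) = 0.49 × √(99/2) = 0.49 × 7.036 = 3.447.
z_β = 3.447 − 1.960 = 1.487.
Power = Φ(1.487) = 0.932.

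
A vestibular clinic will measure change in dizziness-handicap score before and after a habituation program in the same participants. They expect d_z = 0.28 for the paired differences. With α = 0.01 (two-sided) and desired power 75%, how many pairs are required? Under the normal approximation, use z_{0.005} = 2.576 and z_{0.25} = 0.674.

For a paired (one-sample on differences) test: n = ((z_{α/2} + z_β) / d)².
z_{α/2} + z_β = 2.576 + 0.674 = 3.250.
n = (3.250 / 0.28)² = 11.607² = 134.73.
Round up.

n = 135 pairs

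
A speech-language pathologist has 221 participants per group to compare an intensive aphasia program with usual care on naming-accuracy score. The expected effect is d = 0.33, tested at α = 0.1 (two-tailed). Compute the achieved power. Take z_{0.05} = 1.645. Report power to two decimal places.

For two equal groups, power = Φ(d·√(n/2) − z_{α/2}).
d·√(n/2) = 0.33 × √(221/2) = 0.33 × 10.512 = 3.469.
z_β = 3.469 − 1.645 = 1.824.
Power = Φ(1.824) = 0.966.

power ≈ 0.97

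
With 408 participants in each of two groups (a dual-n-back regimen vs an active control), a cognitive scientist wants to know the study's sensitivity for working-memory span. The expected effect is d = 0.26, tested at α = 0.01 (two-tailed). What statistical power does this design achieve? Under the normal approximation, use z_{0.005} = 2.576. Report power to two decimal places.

power ≈ 0.87

For two equal groups, power = Φ(d·√(n/2) − z_{α/2}).
d·√(n/2) = 0.26 × √(408/2) = 0.26 × 14.283 = 3.714.
z_β = 3.714 − 2.576 = 1.138.
Power = Φ(1.138) = 0.872.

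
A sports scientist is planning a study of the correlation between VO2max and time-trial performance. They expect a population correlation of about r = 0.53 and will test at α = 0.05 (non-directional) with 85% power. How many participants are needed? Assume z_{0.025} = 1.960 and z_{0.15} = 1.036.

Fisher's z: C = ½·ln((1+r)/(1−r)) = ½·ln(3.2553) = 0.5901.
n = ((z_{α/2} + z_β)/C)² + 3.
(1.960 + 1.036) / 0.5901 = 2.996 / 0.5901 = 5.077.
n = 5.077² + 3 = 25.78 + 3 = 28.8.
Round up.

n = 29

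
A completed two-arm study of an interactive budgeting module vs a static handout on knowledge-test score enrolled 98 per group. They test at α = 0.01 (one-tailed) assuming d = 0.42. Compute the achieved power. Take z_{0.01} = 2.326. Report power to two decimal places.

power ≈ 0.73

For two equal groups, power = Φ(d·√(n/2) − z_{α}).
d·√(n/2) = 0.42 × √(98/2) = 0.42 × 7.000 = 2.940.
z_β = 2.940 − 2.326 = 0.614.
Power = Φ(0.614) = 0.730.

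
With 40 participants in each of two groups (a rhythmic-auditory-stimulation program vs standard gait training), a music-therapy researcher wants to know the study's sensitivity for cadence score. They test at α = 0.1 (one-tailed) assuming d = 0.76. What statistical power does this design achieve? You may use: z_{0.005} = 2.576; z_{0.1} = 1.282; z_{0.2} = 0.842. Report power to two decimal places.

For two equal groups, power = Φ(d·√(n/2) − z_{α}).
d·√(n/2) = 0.76 × √(40/2) = 0.76 × 4.472 = 3.399.
z_β = 3.399 − 1.282 = 2.117.
Power = Φ(2.117) = 0.983.

power ≈ 0.98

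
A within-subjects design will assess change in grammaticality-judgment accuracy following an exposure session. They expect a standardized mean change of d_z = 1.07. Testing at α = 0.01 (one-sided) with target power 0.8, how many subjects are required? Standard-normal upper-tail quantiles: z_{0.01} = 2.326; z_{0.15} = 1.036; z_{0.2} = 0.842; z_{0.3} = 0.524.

n = 9 pairs

For a paired (one-sample on differences) test: n = ((z_{α} + z_β) / d)².
z_{α} + z_β = 2.326 + 0.842 = 3.168.
n = (3.168 / 1.07)² = 2.961² = 8.77.
Round up.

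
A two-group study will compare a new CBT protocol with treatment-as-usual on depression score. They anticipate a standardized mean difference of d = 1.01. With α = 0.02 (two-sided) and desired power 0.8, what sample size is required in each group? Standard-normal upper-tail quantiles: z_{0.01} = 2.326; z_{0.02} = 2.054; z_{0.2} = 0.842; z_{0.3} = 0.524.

For two independent groups with equal n: n = 2·((z_{α/2} + z_β) / d)².
z_{α/2} + z_β = 2.326 + 0.842 = 3.168.
n = 2 × (3.168 / 1.01)² = 2 × 3.137² = 2 × 9.84 = 19.7.
Round up to the next whole participant.

n = 20 per group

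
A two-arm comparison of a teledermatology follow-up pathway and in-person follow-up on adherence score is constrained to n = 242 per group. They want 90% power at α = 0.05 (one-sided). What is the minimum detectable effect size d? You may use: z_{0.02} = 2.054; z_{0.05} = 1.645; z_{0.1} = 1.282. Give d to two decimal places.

d_min ≈ 0.27

For two independent groups of n = 242 each: d_min = (z_{α} + z_β)·√(2/n).
z-sum = 1.645 + 1.282 = 2.927.
d_min = 2.927 × √(2/242) = 2.927 × 0.0909 = 0.266.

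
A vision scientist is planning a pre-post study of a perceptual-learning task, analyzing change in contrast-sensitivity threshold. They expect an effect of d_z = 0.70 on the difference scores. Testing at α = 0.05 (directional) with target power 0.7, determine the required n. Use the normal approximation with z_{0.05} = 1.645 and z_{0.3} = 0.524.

For a paired (one-sample on differences) test: n = ((z_{α} + z_β) / d)².
z_{α} + z_β = 1.645 + 0.524 = 2.169.
n = (2.169 / 0.70)² = 3.099² = 9.60.
Round up.

n = 10 pairs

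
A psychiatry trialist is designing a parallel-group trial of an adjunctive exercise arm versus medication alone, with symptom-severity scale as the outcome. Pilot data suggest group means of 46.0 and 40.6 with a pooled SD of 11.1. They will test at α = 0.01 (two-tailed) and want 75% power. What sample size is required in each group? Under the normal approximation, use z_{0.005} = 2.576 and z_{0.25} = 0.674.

n = 90 per group

Cohen's d = |M₁ − M₂| / SD_pooled = |46.0 − 40.6| / 11.1 = 5.4 / 11.1 = 0.486.
For two independent groups with equal n: n = 2·((z_{α/2} + z_β) / d)².
z_{α/2} + z_β = 2.576 + 0.674 = 3.250.
n = 2 × (3.250 / 0.486)² = 2 × 6.687² = 2 × 44.72 = 89.4.
Round up to the next whole participant.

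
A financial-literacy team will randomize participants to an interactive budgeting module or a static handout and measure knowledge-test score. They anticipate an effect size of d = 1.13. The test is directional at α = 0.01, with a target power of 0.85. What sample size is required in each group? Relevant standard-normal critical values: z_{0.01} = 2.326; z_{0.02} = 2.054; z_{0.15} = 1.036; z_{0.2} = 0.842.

For two independent groups with equal n: n = 2·((z_{α} + z_β) / d)².
z_{α} + z_β = 2.326 + 1.036 = 3.362.
n = 2 × (3.362 / 1.13)² = 2 × 2.975² = 2 × 8.85 = 17.7.
Round up to the next whole participant.

n = 18 per group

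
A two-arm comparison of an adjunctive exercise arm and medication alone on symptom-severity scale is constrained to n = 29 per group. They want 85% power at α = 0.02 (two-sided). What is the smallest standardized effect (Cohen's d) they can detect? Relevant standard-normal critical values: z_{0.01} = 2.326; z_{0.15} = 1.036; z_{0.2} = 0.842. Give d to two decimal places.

d_min ≈ 0.88

For two independent groups of n = 29 each: d_min = (z_{α/2} + z_β)·√(2/n).
z-sum = 2.326 + 1.036 = 3.362.
d_min = 3.362 × √(2/29) = 3.362 × 0.2626 = 0.883.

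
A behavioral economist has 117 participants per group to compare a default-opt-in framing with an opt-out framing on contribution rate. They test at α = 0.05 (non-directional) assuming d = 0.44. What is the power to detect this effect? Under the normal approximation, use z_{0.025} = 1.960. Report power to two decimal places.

For two equal groups, power = Φ(d·√(n/2) − z_{α/2}).
d·√(n/2) = 0.44 × √(117/2) = 0.44 × 7.649 = 3.365.
z_β = 3.365 − 1.960 = 1.405.
Power = Φ(1.405) = 0.920.

power ≈ 0.92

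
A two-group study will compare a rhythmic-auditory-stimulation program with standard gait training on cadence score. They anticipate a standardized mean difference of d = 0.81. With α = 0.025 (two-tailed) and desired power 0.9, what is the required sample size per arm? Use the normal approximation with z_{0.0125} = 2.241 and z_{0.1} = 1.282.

For two independent groups with equal n: n = 2·((z_{α/2} + z_β) / d)².
z_{α/2} + z_β = 2.241 + 1.282 = 3.523.
n = 2 × (3.523 / 0.81)² = 2 × 4.349² = 2 × 18.92 = 37.8.
Round up to the next whole participant.

n = 38 per group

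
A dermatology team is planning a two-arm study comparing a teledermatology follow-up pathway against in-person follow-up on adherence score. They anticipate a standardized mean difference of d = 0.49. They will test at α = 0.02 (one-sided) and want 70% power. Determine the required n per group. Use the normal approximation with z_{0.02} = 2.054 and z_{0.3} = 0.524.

n = 56 per group

For two independent groups with equal n: n = 2·((z_{α} + z_β) / d)².
z_{α} + z_β = 2.054 + 0.524 = 2.578.
n = 2 × (2.578 / 0.49)² = 2 × 5.261² = 2 × 27.68 = 55.4.
Round up to the next whole participant.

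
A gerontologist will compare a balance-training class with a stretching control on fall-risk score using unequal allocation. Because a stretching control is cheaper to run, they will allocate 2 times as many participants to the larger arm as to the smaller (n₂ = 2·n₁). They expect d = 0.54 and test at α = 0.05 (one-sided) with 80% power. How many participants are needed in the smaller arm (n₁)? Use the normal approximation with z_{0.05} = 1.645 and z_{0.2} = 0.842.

n₁ = 32

With allocation ratio k = n₂/n₁ = 2, Var(x̄₁−x̄₂) = σ²(1/n₁ + 1/(k·n₁)) = σ²·(k+1)/(k·n₁).
So n₁ = (1 + 1/k)·((z_{α} + z_β)/d)² = 1.500 × (2.487/0.54)².
n₁ = 1.500 × 21.21 = 31.8.
Round up: n₁ = 32, giving n₂ = 2 × 32 = 64.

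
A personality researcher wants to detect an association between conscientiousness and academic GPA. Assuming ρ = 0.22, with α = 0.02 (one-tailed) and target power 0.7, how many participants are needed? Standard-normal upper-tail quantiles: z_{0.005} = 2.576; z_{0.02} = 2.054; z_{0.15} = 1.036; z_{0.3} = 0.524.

n = 136

Fisher's z: C = ½·ln((1+r)/(1−r)) = ½·ln(1.5641) = 0.2237.
n = ((z_{α} + z_β)/C)² + 3.
(2.054 + 0.524) / 0.2237 = 2.578 / 0.2237 = 11.524.
n = 11.524² + 3 = 132.81 + 3 = 135.8.
Round up.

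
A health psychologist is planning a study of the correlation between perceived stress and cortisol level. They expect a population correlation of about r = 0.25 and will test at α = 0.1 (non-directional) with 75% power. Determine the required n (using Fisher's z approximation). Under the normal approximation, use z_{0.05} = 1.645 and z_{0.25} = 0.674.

n = 86

Fisher's z: C = ½·ln((1+r)/(1−r)) = ½·ln(1.6667) = 0.2554.
n = ((z_{α/2} + z_β)/C)² + 3.
(1.645 + 0.674) / 0.2554 = 2.319 / 0.2554 = 9.080.
n = 9.080² + 3 = 82.44 + 3 = 85.4.
Round up.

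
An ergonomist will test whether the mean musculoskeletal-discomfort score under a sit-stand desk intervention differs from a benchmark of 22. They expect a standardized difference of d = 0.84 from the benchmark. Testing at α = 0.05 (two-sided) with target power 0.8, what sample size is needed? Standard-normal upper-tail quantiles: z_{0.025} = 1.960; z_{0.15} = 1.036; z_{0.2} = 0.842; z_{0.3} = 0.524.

For a one-sample test: n = ((z_{α/2} + z_β) / d)².
z_{α/2} + z_β = 1.960 + 0.842 = 2.802.
n = (2.802 / 0.84)² = 3.336² = 11.13.
Round up.

n = 12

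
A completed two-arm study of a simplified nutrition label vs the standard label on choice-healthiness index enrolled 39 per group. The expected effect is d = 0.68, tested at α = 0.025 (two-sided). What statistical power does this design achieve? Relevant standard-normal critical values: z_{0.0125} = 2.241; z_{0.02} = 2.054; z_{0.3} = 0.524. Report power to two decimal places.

power ≈ 0.78

For two equal groups, power = Φ(d·√(n/2) − z_{α/2}).
d·√(n/2) = 0.68 × √(39/2) = 0.68 × 4.416 = 3.003.
z_β = 3.003 − 2.241 = 0.762.
Power = Φ(0.762) = 0.777.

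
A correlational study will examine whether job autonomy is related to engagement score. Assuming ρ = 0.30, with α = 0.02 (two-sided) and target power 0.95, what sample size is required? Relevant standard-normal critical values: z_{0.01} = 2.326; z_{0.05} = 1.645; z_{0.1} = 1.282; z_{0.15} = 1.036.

n = 168

Fisher's z: C = ½·ln((1+r)/(1−r)) = ½·ln(1.8571) = 0.3095.
n = ((z_{α/2} + z_β)/C)² + 3.
(2.326 + 1.645) / 0.3095 = 3.971 / 0.3095 = 12.830.
n = 12.830² + 3 = 164.62 + 3 = 167.6.
Round up.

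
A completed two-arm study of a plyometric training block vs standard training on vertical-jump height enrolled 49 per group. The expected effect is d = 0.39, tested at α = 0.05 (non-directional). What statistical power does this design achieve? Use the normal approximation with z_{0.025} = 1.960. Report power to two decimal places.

For two equal groups, power = Φ(d·√(n/2) − z_{α/2}).
d·√(n/2) = 0.39 × √(49/2) = 0.39 × 4.950 = 1.930.
z_β = 1.930 − 1.960 = -0.030.
Power = Φ(-0.030) = 0.488.

power ≈ 0.49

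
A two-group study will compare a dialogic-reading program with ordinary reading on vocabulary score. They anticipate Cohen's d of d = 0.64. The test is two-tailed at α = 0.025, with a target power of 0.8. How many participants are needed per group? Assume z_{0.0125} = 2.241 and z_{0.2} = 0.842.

n = 47 per group

For two independent groups with equal n: n = 2·((z_{α/2} + z_β) / d)².
z_{α/2} + z_β = 2.241 + 0.842 = 3.083.
n = 2 × (3.083 / 0.64)² = 2 × 4.817² = 2 × 23.21 = 46.4.
Round up to the next whole participant.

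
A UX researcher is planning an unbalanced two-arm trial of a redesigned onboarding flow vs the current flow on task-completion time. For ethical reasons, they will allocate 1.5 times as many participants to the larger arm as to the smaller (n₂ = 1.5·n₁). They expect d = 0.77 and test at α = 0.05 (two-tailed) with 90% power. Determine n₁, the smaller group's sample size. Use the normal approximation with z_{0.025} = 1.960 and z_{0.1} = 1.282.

n₁ = 30

With allocation ratio k = n₂/n₁ = 1.5, Var(x̄₁−x̄₂) = σ²(1/n₁ + 1/(k·n₁)) = σ²·(k+1)/(k·n₁).
So n₁ = (1 + 1/k)·((z_{α/2} + z_β)/d)² = 1.667 × (3.242/0.77)².
n₁ = 1.667 × 17.73 = 29.5.
Round up: n₁ = 30, giving n₂ = 1.5 × 30 = 45.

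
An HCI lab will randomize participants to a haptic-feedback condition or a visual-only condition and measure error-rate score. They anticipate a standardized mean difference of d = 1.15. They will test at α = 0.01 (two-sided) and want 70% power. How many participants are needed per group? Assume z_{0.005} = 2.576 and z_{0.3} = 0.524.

n = 15 per group

For two independent groups with equal n: n = 2·((z_{α/2} + z_β) / d)².
z_{α/2} + z_β = 2.576 + 0.524 = 3.100.
n = 2 × (3.100 / 1.15)² = 2 × 2.696² = 2 × 7.27 = 14.5.
Round up to the next whole participant.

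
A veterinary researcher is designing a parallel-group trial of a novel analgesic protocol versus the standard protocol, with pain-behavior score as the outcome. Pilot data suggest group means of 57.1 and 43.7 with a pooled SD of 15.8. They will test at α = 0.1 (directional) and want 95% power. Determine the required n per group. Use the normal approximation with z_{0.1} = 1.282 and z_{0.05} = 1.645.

Cohen's d = |M₁ − M₂| / SD_pooled = |57.1 − 43.7| / 15.8 = 13.4 / 15.8 = 0.848.
For two independent groups with equal n: n = 2·((z_{α} + z_β) / d)².
z_{α} + z_β = 1.282 + 1.645 = 2.927.
n = 2 × (2.927 / 0.848)² = 2 × 3.452² = 2 × 11.91 = 23.8.
Round up to the next whole participant.

n = 24 per group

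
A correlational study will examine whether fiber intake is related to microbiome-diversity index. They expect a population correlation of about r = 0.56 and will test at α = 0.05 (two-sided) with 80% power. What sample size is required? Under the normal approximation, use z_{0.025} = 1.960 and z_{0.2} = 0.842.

n = 23

Fisher's z: C = ½·ln((1+r)/(1−r)) = ½·ln(3.5455) = 0.6328.
n = ((z_{α/2} + z_β)/C)² + 3.
(1.960 + 0.842) / 0.6328 = 2.802 / 0.6328 = 4.428.
n = 4.428² + 3 = 19.61 + 3 = 22.6.
Round up.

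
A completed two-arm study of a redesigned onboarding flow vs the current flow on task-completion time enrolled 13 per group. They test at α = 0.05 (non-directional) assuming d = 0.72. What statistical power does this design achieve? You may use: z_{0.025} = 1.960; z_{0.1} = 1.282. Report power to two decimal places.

power ≈ 0.45

For two equal groups, power = Φ(d·√(n/2) − z_{α/2}).
d·√(n/2) = 0.72 × √(13/2) = 0.72 × 2.550 = 1.836.
z_β = 1.836 − 1.960 = -0.124.
Power = Φ(-0.124) = 0.451.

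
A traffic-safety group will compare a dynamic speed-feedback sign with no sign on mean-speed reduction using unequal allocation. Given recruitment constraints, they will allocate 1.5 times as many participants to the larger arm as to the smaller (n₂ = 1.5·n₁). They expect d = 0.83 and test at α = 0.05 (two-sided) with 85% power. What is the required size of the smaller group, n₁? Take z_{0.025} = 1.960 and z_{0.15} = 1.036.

n₁ = 22

With allocation ratio k = n₂/n₁ = 1.5, Var(x̄₁−x̄₂) = σ²(1/n₁ + 1/(k·n₁)) = σ²·(k+1)/(k·n₁).
So n₁ = (1 + 1/k)·((z_{α/2} + z_β)/d)² = 1.667 × (2.996/0.83)².
n₁ = 1.667 × 13.03 = 21.7.
Round up: n₁ = 22, giving n₂ = 1.5 × 22 = 33.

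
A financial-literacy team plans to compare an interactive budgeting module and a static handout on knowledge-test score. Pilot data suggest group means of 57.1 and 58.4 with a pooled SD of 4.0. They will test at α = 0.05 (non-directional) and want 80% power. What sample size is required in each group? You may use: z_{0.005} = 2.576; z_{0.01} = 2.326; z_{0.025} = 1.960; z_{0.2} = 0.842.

n = 149 per group

Cohen's d = |M₁ − M₂| / SD_pooled = |57.1 − 58.4| / 4.0 = 1.3 / 4.0 = 0.325.
For two independent groups with equal n: n = 2·((z_{α/2} + z_β) / d)².
z_{α/2} + z_β = 1.960 + 0.842 = 2.802.
n = 2 × (2.802 / 0.325)² = 2 × 8.622² = 2 × 74.33 = 148.7.
Round up to the next whole participant.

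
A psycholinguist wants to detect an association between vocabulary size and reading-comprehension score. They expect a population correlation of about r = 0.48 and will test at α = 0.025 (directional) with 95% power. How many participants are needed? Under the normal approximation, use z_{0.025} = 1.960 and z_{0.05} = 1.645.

n = 51

Fisher's z: C = ½·ln((1+r)/(1−r)) = ½·ln(2.8462) = 0.5230.
n = ((z_{α} + z_β)/C)² + 3.
(1.960 + 1.645) / 0.5230 = 3.605 / 0.5230 = 6.893.
n = 6.893² + 3 = 47.51 + 3 = 50.5.
Round up.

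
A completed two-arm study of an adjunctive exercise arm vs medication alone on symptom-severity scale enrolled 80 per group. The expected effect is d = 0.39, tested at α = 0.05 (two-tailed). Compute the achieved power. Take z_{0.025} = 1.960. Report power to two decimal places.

power ≈ 0.69

For two equal groups, power = Φ(d·√(n/2) − z_{α/2}).
d·√(n/2) = 0.39 × √(80/2) = 0.39 × 6.325 = 2.467.
z_β = 2.467 − 1.960 = 0.507.
Power = Φ(0.507) = 0.694.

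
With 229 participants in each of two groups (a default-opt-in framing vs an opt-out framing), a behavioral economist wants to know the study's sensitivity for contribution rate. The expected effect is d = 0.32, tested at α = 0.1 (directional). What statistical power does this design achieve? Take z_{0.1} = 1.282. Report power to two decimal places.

For two equal groups, power = Φ(d·√(n/2) − z_{α}).
d·√(n/2) = 0.32 × √(229/2) = 0.32 × 10.700 = 3.424.
z_β = 3.424 − 1.282 = 2.142.
Power = Φ(2.142) = 0.984.

power ≈ 0.98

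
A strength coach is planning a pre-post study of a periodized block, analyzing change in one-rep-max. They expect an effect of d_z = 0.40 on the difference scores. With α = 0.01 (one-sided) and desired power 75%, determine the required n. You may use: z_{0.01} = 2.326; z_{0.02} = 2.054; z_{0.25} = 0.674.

n = 57 pairs

For a paired (one-sample on differences) test: n = ((z_{α} + z_β) / d)².
z_{α} + z_β = 2.326 + 0.674 = 3.000.
n = (3.000 / 0.40)² = 7.500² = 56.25.
Round up.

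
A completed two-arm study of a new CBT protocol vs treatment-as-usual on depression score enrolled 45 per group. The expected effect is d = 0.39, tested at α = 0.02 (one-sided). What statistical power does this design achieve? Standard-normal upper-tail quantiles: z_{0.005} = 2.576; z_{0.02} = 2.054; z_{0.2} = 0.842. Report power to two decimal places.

For two equal groups, power = Φ(d·√(n/2) − z_{α}).
d·√(n/2) = 0.39 × √(45/2) = 0.39 × 4.743 = 1.850.
z_β = 1.850 − 2.054 = -0.204.
Power = Φ(-0.204) = 0.419.

power ≈ 0.42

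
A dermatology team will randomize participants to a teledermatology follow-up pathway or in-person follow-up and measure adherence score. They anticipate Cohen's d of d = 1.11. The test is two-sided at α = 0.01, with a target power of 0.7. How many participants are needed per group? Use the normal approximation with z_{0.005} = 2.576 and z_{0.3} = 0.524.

For two independent groups with equal n: n = 2·((z_{α/2} + z_β) / d)².
z_{α/2} + z_β = 2.576 + 0.524 = 3.100.
n = 2 × (3.100 / 1.11)² = 2 × 2.793² = 2 × 7.80 = 15.6.
Round up to the next whole participant.

n = 16 per group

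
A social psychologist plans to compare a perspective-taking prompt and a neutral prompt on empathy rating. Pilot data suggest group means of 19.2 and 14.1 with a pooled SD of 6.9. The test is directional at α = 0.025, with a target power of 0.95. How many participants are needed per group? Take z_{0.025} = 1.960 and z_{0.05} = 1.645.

Cohen's d = |M₁ − M₂| / SD_pooled = |19.2 − 14.1| / 6.9 = 5.1 / 6.9 = 0.739.
For two independent groups with equal n: n = 2·((z_{α} + z_β) / d)².
z_{α} + z_β = 1.960 + 1.645 = 3.605.
n = 2 × (3.605 / 0.739)² = 2 × 4.878² = 2 × 23.80 = 47.6.
Round up to the next whole participant.

n = 48 per group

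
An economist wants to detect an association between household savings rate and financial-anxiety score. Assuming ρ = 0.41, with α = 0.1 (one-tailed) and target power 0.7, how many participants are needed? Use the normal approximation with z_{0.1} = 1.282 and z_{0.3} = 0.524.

Fisher's z: C = ½·ln((1+r)/(1−r)) = ½·ln(2.3898) = 0.4356.
n = ((z_{α} + z_β)/C)² + 3.
(1.282 + 0.524) / 0.4356 = 1.806 / 0.4356 = 4.146.
n = 4.146² + 3 = 17.19 + 3 = 20.2.
Round up.

n = 21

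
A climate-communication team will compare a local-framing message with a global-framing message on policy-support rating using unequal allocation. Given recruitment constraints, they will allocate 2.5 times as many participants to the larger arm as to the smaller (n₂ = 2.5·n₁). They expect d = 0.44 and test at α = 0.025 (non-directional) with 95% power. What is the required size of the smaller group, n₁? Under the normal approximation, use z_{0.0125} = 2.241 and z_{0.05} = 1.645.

With allocation ratio k = n₂/n₁ = 2.5, Var(x̄₁−x̄₂) = σ²(1/n₁ + 1/(k·n₁)) = σ²·(k+1)/(k·n₁).
So n₁ = (1 + 1/k)·((z_{α/2} + z_β)/d)² = 1.400 × (3.886/0.44)².
n₁ = 1.400 × 78.00 = 109.2.
Round up: n₁ = 110, giving n₂ = 2.5 × 110 = 275.

n₁ = 110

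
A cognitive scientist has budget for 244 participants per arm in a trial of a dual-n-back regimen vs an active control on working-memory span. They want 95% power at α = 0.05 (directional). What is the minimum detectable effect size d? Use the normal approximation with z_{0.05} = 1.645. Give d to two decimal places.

d_min ≈ 0.30

For two independent groups of n = 244 each: d_min = (z_{α} + z_β)·√(2/n).
z-sum = 1.645 + 1.645 = 3.290.
d_min = 3.290 × √(2/244) = 3.290 × 0.0905 = 0.298.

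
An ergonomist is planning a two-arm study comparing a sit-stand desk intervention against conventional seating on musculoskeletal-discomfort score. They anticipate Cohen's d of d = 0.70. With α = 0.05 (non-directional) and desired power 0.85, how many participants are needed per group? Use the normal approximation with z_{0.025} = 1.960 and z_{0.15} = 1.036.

For two independent groups with equal n: n = 2·((z_{α/2} + z_β) / d)².
z_{α/2} + z_β = 1.960 + 1.036 = 2.996.
n = 2 × (2.996 / 0.70)² = 2 × 4.280² = 2 × 18.32 = 36.6.
Round up to the next whole participant.

n = 37 per group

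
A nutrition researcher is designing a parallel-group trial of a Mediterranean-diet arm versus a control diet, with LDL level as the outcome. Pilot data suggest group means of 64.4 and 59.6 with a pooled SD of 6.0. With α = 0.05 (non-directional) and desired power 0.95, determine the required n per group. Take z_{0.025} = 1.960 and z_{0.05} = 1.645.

n = 41 per group

Cohen's d = |M₁ − M₂| / SD_pooled = |64.4 − 59.6| / 6.0 = 4.8 / 6.0 = 0.800.
For two independent groups with equal n: n = 2·((z_{α/2} + z_β) / d)².
z_{α/2} + z_β = 1.960 + 1.645 = 3.605.
n = 2 × (3.605 / 0.800)² = 2 × 4.506² = 2 × 20.31 = 40.6.
Round up to the next whole participant.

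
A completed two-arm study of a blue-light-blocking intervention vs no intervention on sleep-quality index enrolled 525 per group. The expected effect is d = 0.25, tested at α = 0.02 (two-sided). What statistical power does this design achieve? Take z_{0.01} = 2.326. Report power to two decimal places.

power ≈ 0.96

For two equal groups, power = Φ(d·√(n/2) − z_{α/2}).
d·√(n/2) = 0.25 × √(525/2) = 0.25 × 16.202 = 4.050.
z_β = 4.050 − 2.326 = 1.724.
Power = Φ(1.724) = 0.958.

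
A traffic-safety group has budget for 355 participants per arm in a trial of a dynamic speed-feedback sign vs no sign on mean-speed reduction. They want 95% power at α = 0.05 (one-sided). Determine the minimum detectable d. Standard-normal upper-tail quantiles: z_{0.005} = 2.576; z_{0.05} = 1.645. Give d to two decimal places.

For two independent groups of n = 355 each: d_min = (z_{α} + z_β)·√(2/n).
z-sum = 1.645 + 1.645 = 3.290.
d_min = 3.290 × √(2/355) = 3.290 × 0.0751 = 0.247.

d_min ≈ 0.25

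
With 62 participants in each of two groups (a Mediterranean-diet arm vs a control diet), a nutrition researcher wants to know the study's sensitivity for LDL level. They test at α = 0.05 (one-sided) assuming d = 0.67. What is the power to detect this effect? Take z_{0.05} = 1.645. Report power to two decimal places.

power ≈ 0.98

For two equal groups, power = Φ(d·√(n/2) − z_{α}).
d·√(n/2) = 0.67 × √(62/2) = 0.67 × 5.568 = 3.730.
z_β = 3.730 − 1.645 = 2.085.
Power = Φ(2.085) = 0.981.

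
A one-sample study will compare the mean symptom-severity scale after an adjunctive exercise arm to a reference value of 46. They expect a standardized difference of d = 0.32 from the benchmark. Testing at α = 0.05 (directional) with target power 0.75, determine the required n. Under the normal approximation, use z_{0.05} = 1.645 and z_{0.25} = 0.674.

n = 53

For a one-sample test: n = ((z_{α} + z_β) / d)².
z_{α} + z_β = 1.645 + 0.674 = 2.319.
n = (2.319 / 0.32)² = 7.247² = 52.52.
Round up.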